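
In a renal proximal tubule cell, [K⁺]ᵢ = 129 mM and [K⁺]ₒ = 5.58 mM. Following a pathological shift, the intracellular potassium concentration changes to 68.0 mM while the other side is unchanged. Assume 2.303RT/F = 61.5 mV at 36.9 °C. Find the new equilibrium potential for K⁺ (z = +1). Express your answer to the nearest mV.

-67 mV

After the shift: [K⁺]_out = 5.58, [K⁺]_in = 68.0 mM.
E_new = (61.5/1)·log₁₀(5.58/68.0) = 61.50 · (-1.0859) = -66.78 mV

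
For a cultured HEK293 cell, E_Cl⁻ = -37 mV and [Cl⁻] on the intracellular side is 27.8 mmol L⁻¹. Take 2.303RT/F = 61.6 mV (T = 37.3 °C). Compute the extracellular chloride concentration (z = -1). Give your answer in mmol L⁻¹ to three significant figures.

111 mmol L⁻¹

Nernst: E = (61.6/-1) · log₁₀([out]/[in]), so log₁₀([out]/[in]) = -37.0 × -1 / 61.6 = 0.6006.
[out]/[in] = 10^(0.6006) = 3.987.
[out] = 3.987 × 27.8 = 110.8 mmol L⁻¹.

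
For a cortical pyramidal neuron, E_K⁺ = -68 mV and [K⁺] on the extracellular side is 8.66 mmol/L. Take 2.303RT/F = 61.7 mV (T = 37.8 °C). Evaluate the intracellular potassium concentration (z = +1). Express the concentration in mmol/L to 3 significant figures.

110 mmol/L

Nernst: E = (61.7/1) · log₁₀([out]/[in]), so log₁₀([out]/[in]) = -68.0 × 1 / 61.7 = -1.1021.
[out]/[in] = 10^(-1.1021) = 0.07905.
[in] = 8.66 / 0.07905 = 109.6 mmol/L.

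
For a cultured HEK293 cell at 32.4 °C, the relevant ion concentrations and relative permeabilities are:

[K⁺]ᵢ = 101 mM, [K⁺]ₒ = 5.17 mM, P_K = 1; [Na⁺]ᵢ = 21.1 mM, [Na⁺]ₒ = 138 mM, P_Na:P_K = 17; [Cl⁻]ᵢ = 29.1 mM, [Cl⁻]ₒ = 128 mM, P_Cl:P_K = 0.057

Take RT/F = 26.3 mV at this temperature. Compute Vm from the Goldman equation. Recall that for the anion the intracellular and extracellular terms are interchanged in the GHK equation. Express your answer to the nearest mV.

43 mV

Vm = 26.3 · ln[(Σ P·[cation]ₒ + Σ P·[anion]ᵢ) / (Σ P·[cation]ᵢ + Σ P·[anion]ₒ)]
Numerator = 1×5.17 + 17×138 + 0.057×29.1 = 2353
Denominator = 1×101 + 17×21.1 + 0.057×128 = 467
Vm = 26.3 · ln(5.0382) = 26.3 × (1.6171) = 42.53 mV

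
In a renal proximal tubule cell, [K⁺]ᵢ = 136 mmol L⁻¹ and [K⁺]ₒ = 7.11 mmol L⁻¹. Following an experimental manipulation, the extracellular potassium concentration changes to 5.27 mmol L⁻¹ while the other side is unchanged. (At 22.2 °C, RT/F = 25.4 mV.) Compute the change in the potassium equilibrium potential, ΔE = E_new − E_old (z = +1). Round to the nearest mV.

-8 mV

E_old = (25.4/1)·ln(7.11/136) = -74.96 mV
E_new = (25.4/1)·ln(5.27/136) = -82.57 mV
ΔE = -82.57 − (-74.96) = -7.61 mV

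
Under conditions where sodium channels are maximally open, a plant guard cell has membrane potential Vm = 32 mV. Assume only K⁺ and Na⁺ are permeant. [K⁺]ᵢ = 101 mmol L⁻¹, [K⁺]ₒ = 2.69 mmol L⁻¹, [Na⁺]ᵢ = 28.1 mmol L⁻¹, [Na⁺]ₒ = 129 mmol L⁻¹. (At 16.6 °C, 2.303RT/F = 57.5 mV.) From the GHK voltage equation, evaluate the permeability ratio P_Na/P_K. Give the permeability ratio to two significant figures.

13

Let α = P_Na/P_K. GHK: Vm = 57.5·log₁₀[(Kₒ + α·Naₒ)/(Kᵢ + α·Naᵢ)].
10^(Vm/57.5) = 10^(32.0/57.5) = 3.6018
So 3.6018·(Kᵢ + α·Naᵢ) = Kₒ + α·Naₒ → α = (3.6018·101.0 − 2.69) / (129.0 − 3.6018·28.1)
α = (363.8 − 2.69) / (129.0 − 101.2) = 361.1/27.79 = 12.99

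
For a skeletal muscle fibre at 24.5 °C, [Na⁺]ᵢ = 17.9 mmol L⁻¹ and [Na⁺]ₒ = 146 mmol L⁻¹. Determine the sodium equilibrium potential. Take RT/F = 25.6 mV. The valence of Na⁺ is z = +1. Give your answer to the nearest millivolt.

E = (25.6/z) · ln([Na⁺]_out/[Na⁺]_in) with z = +1.
= (25.6/1) · ln(146/17.9) = 25.60 · ln(8.156)
= 25.60 · (2.0988) = 53.73 mV

54 mV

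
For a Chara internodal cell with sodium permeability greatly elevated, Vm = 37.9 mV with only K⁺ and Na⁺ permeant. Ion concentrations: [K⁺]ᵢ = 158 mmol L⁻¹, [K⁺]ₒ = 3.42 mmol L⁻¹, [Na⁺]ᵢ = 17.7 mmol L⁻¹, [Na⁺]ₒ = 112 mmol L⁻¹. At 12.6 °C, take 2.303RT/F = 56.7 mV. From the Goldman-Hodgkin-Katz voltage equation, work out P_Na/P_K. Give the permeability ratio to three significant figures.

Let α = P_Na/P_K. GHK: Vm = 56.7·log₁₀[(Kₒ + α·Naₒ)/(Kᵢ + α·Naᵢ)].
10^(Vm/56.7) = 10^(37.9/56.7) = 4.6605
So 4.6605·(Kᵢ + α·Naᵢ) = Kₒ + α·Naₒ → α = (4.6605·158.0 − 3.42) / (112.0 − 4.6605·17.7)
α = (736.4 − 3.42) / (112.0 − 82.49) = 732.9/29.51 = 24.84

24.8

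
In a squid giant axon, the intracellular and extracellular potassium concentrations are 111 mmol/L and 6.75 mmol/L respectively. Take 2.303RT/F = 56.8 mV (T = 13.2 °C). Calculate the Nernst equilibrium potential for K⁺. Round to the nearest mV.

-69 mV

E = (56.8/z) · log₁₀([K⁺]_out/[K⁺]_in) with z = +1.
= (56.8/1) · log₁₀(6.75/111) = 56.80 · log₁₀(0.06081)
= 56.80 · (-1.2160) = -69.07 mV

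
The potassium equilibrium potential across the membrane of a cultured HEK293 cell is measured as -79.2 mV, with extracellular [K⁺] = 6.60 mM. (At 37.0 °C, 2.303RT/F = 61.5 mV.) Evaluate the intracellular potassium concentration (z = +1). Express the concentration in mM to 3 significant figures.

Nernst: E = (61.5/1) · log₁₀([out]/[in]), so log₁₀([out]/[in]) = -79.2 × 1 / 61.5 = -1.2878.
[out]/[in] = 10^(-1.2878) = 0.05155.
[in] = 6.60 / 0.05155 = 128 mM.

128 mM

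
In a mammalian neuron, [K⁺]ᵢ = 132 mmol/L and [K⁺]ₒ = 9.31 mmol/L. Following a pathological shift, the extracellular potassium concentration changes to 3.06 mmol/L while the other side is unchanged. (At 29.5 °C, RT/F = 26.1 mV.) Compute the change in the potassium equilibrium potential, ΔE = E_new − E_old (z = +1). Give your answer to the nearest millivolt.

-29 mV

E_old = (26.1/1)·ln(9.31/132) = -69.21 mV
E_new = (26.1/1)·ln(3.06/132) = -98.25 mV
ΔE = -98.25 − (-69.21) = -29.04 mV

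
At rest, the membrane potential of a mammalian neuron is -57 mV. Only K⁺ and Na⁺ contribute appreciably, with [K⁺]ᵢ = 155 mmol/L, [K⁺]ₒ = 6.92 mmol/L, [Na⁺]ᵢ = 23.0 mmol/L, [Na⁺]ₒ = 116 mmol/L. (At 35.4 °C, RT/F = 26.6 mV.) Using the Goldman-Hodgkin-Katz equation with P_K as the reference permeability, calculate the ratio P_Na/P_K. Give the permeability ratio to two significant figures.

0.099

Let α = P_Na/P_K. GHK: Vm = 26.6·ln[(Kₒ + α·Naₒ)/(Kᵢ + α·Naᵢ)].
e^(Vm/26.6) = e^(-57.0/26.6) = 0.11732
So 0.11732·(Kᵢ + α·Naᵢ) = Kₒ + α·Naₒ → α = (0.11732·155.0 − 6.92) / (116.0 − 0.11732·23.0)
α = (18.18 − 6.92) / (116.0 − 2.698) = 11.26/113.3 = 0.09942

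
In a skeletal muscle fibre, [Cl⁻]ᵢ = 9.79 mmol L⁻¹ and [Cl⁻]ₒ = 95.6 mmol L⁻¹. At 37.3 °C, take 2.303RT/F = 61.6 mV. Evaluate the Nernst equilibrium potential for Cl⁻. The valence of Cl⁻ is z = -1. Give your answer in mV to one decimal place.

E = (61.6/z) · log₁₀([Cl⁻]_out/[Cl⁻]_in) with z = -1.
For an anion, dividing by z = -1 reverses the sign.
= (61.6/-1) · log₁₀(95.6/9.79) = -61.60 · log₁₀(9.765)
= -61.60 · (0.9897) = -60.96 mV

-61.0 mV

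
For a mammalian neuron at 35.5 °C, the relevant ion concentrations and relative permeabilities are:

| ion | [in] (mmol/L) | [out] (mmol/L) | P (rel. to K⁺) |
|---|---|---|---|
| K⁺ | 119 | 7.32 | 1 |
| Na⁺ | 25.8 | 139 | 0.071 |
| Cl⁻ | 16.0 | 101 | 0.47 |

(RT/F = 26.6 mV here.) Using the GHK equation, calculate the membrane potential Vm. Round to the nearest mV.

-51 mV

Vm = 26.6 · ln[(Σ P·[cation]ₒ + Σ P·[anion]ᵢ) / (Σ P·[cation]ᵢ + Σ P·[anion]ₒ)]
Numerator = 1×7.32 + 0.071×139 + 0.47×16.0 = 24.71
Denominator = 1×119 + 0.071×25.8 + 0.47×101 = 168.3
Vm = 26.6 · ln(0.14681) = 26.6 × (-1.9186) = -51.03 mV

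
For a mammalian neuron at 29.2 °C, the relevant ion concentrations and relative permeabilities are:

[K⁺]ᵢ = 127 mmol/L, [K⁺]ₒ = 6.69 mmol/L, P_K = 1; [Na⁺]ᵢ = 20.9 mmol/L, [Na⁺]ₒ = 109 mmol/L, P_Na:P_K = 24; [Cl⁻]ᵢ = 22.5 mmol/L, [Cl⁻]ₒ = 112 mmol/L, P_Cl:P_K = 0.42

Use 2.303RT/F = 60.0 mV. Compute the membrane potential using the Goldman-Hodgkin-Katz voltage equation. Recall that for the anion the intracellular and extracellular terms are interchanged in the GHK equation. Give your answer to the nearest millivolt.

35 mV

Vm = 60.0 · log₁₀[(Σ P·[cation]ₒ + Σ P·[anion]ᵢ) / (Σ P·[cation]ᵢ + Σ P·[anion]ₒ)]
Numerator = 1×6.69 + 24×109 + 0.42×22.5 = 2632
Denominator = 1×127 + 24×20.9 + 0.42×112 = 675.6
Vm = 60.0 · log₁₀(3.8958) = 60.0 × (0.5906) = 35.44 mV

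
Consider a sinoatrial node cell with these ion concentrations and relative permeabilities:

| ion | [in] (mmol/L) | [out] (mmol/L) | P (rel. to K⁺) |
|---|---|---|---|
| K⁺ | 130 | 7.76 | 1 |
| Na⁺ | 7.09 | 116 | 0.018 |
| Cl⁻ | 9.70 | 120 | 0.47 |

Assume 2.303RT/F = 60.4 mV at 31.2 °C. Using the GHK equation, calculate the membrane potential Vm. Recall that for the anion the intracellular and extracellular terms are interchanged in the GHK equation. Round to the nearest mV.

-67 mV

Vm = 60.4 · log₁₀[(Σ P·[cation]ₒ + Σ P·[anion]ᵢ) / (Σ P·[cation]ᵢ + Σ P·[anion]ₒ)]
Numerator = 1×7.76 + 0.018×116 + 0.47×9.70 = 14.41
Denominator = 1×130 + 0.018×7.09 + 0.47×120 = 186.5
Vm = 60.4 · log₁₀(0.077238) = 60.4 × (-1.1122) = -67.18 mV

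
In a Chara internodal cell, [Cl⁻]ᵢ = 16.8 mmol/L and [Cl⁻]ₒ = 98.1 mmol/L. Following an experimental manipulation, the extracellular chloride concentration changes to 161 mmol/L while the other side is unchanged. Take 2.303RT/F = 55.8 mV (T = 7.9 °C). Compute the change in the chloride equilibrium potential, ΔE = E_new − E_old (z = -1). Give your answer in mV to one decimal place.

E_old = (55.8/-1)·log₁₀(98.1/16.8) = -42.76 mV
E_new = (55.8/-1)·log₁₀(161/16.8) = -54.77 mV
ΔE = -54.77 − (-42.76) = -12.01 mV

-12.0 mV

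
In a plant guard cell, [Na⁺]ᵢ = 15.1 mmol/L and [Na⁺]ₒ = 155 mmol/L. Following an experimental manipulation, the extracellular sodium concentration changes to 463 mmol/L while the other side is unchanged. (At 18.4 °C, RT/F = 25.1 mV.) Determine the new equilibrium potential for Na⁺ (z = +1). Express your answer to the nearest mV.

After the shift: [Na⁺]_out = 463, [Na⁺]_in = 15.1 mmol/L.
E_new = (25.1/1)·ln(463/15.1) = 25.10 · (3.4230) = 85.92 mV

86 mV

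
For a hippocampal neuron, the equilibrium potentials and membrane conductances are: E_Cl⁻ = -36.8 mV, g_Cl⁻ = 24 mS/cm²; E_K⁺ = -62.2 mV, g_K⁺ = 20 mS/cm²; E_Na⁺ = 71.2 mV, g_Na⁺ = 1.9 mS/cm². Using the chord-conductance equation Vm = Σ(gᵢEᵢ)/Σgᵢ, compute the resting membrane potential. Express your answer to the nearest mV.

Σ gᵢEᵢ = 24·(-36.8) + 20·(-62.2) + 1.9·(71.2) = -1991.92
Σ gᵢ = 24 + 20 + 1.9 = 45.9
Vm = -1991.92 / 45.9 = -43.40 mV

-43 mV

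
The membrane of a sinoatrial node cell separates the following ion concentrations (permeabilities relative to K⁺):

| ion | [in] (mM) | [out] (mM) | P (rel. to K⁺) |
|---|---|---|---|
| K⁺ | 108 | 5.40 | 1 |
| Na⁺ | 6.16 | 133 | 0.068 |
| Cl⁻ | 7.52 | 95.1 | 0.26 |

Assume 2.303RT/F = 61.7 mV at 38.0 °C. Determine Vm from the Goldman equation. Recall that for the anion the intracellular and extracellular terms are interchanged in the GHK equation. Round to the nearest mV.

-56 mV

Vm = 61.7 · log₁₀[(Σ P·[cation]ₒ + Σ P·[anion]ᵢ) / (Σ P·[cation]ᵢ + Σ P·[anion]ₒ)]
Numerator = 1×5.40 + 0.068×133 + 0.26×7.52 = 16.4
Denominator = 1×108 + 0.068×6.16 + 0.26×95.1 = 133.1
Vm = 61.7 · log₁₀(0.12317) = 61.7 × (-0.9095) = -56.12 mV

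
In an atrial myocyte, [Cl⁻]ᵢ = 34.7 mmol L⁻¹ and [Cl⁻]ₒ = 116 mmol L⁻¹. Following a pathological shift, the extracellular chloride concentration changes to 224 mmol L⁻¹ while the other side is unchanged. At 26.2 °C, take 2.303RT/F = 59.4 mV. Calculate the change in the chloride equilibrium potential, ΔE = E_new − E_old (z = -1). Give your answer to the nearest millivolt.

-17 mV

E_old = (59.4/-1)·log₁₀(116/34.7) = -31.13 mV
E_new = (59.4/-1)·log₁₀(224/34.7) = -48.11 mV
ΔE = -48.11 − (-31.13) = -16.98 mV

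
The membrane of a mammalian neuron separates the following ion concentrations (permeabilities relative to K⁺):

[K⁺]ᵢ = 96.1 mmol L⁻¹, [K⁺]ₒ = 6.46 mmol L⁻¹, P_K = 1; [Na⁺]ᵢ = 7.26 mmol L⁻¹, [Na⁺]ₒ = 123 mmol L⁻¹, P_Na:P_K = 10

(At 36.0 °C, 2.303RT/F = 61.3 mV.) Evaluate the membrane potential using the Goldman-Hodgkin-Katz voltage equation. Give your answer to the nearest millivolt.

Vm = 61.3 · log₁₀[(Σ P·[cation]ₒ + Σ P·[anion]ᵢ) / (Σ P·[cation]ᵢ + Σ P·[anion]ₒ)]
Numerator = 1×6.46 + 10×123 = 1236
Denominator = 1×96.1 + 10×7.26 = 168.7
Vm = 61.3 · log₁₀(7.3293) = 61.3 × (0.8651) = 53.03 mV

53 mV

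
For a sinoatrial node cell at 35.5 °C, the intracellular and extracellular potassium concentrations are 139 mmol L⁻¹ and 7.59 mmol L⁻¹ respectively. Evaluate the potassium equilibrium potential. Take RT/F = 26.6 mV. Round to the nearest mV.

-77 mV

E = (26.6/z) · ln([K⁺]_out/[K⁺]_in) with z = +1.
= (26.6/1) · ln(7.59/139) = 26.60 · ln(0.0546)
= 26.60 · (-2.9076) = -77.34 mV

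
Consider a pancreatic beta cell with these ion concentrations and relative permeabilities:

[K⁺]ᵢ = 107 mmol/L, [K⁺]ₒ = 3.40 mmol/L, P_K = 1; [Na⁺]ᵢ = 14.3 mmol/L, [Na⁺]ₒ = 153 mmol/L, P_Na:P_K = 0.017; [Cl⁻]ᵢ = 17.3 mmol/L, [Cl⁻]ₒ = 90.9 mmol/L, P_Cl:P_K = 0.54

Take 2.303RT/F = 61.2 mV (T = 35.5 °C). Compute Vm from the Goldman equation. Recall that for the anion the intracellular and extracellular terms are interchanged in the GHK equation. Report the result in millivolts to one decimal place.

-61.7 mV

Vm = 61.2 · log₁₀[(Σ P·[cation]ₒ + Σ P·[anion]ᵢ) / (Σ P·[cation]ᵢ + Σ P·[anion]ₒ)]
Numerator = 1×3.40 + 0.017×153 + 0.54×17.3 = 15.34
Denominator = 1×107 + 0.017×14.3 + 0.54×90.9 = 156.3
Vm = 61.2 · log₁₀(0.098146) = 61.2 × (-1.0081) = -61.70 mV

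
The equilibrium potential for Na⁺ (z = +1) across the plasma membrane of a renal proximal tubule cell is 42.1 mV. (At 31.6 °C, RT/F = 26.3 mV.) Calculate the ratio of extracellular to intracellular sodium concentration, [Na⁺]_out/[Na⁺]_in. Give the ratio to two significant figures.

ln([out]/[in]) = E·z/(26.3) = 42.1 × 1 / 26.3 = 1.6008
[out]/[in] = e^(1.6008) = 4.957

5.0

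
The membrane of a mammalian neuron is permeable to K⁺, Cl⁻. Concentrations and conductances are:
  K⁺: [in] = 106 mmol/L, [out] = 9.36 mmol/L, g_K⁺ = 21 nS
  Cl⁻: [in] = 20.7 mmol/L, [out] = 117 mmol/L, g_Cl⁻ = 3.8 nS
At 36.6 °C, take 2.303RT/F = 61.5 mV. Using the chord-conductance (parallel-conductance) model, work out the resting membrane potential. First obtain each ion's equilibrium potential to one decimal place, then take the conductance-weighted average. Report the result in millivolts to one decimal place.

E_K⁺ = (61.5/1)·log₁₀(9.36/106) = -64.8 mV
E_Cl⁻ = (61.5/-1)·log₁₀(117/20.7) = -46.3 mV
Vm = (Σ gᵢEᵢ)/(Σ gᵢ) = (21·-64.8 + 3.8·-46.3) / (21 + 3.8)
= -1536.74 / 24.8 = -61.97 mV

-62.0 mV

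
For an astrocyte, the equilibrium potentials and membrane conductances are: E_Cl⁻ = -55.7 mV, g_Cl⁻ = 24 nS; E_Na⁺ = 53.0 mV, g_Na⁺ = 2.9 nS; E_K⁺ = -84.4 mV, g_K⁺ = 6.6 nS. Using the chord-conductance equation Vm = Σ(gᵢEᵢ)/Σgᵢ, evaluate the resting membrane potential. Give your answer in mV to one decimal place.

Σ gᵢEᵢ = 24·(-55.7) + 2.9·(53.0) + 6.6·(-84.4) = -1740.14
Σ gᵢ = 24 + 2.9 + 6.6 = 33.5
Vm = -1740.14 / 33.5 = -51.94 mV

-51.9 mV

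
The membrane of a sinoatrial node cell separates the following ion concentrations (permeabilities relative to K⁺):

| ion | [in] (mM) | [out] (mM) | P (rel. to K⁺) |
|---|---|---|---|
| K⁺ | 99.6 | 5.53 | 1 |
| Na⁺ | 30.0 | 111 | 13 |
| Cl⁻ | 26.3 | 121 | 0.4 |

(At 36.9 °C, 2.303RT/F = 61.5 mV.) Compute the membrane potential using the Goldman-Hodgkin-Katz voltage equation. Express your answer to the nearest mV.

Vm = 61.5 · log₁₀[(Σ P·[cation]ₒ + Σ P·[anion]ᵢ) / (Σ P·[cation]ᵢ + Σ P·[anion]ₒ)]
Numerator = 1×5.53 + 13×111 + 0.4×26.3 = 1459
Denominator = 1×99.6 + 13×30.0 + 0.4×121 = 538
Vm = 61.5 · log₁₀(2.712) = 61.5 × (0.4333) = 26.65 mV

27 mV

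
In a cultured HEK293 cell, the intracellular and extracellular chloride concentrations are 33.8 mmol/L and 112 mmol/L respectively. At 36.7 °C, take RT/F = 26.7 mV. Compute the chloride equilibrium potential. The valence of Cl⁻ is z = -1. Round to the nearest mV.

E = (26.7/z) · ln([Cl⁻]_out/[Cl⁻]_in) with z = -1.
For an anion, dividing by z = -1 reverses the sign.
= (26.7/-1) · ln(112/33.8) = -26.70 · ln(3.314)
= -26.70 · (1.1980) = -31.99 mV

-32 mV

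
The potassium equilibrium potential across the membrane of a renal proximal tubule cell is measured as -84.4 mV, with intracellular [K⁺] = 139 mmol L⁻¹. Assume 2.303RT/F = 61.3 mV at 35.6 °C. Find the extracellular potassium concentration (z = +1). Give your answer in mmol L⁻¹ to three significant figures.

5.84 mmol L⁻¹

Nernst: E = (61.3/1) · log₁₀([out]/[in]), so log₁₀([out]/[in]) = -84.4 × 1 / 61.3 = -1.3768.
[out]/[in] = 10^(-1.3768) = 0.04199.
[out] = 0.04199 × 139 = 5.837 mmol L⁻¹.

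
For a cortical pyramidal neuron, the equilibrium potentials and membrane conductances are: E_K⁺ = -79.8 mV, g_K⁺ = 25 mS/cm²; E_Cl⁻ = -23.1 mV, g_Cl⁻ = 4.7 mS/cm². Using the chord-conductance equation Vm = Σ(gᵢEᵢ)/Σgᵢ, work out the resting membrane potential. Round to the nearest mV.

-71 mV

Σ gᵢEᵢ = 25·(-79.8) + 4.7·(-23.1) = -2103.57
Σ gᵢ = 25 + 4.7 = 29.7
Vm = -2103.57 / 29.7 = -70.83 mV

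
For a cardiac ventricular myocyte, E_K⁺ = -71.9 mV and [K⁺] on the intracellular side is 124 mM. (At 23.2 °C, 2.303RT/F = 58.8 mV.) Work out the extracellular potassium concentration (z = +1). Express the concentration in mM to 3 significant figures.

Nernst: E = (58.8/1) · log₁₀([out]/[in]), so log₁₀([out]/[in]) = -71.9 × 1 / 58.8 = -1.2228.
[out]/[in] = 10^(-1.2228) = 0.05987.
[out] = 0.05987 × 124 = 7.424 mM.

7.42 mM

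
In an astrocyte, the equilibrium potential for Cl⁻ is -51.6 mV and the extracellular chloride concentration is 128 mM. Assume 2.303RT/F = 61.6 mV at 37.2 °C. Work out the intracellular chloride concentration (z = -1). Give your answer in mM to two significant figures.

19 mM

Nernst: E = (61.6/-1) · log₁₀([out]/[in]), so log₁₀([out]/[in]) = -51.6 × -1 / 61.6 = 0.8377.
[out]/[in] = 10^(0.8377) = 6.881.
[in] = 128 / 6.881 = 18.6 mM.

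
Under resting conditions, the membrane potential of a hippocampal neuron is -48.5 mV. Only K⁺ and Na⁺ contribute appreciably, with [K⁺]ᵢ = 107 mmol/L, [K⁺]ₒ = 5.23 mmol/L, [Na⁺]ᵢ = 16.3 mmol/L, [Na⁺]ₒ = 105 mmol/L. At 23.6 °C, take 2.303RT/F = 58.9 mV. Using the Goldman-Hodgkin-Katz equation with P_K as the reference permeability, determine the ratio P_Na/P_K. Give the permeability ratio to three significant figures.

Let α = P_Na/P_K. GHK: Vm = 58.9·log₁₀[(Kₒ + α·Naₒ)/(Kᵢ + α·Naᵢ)].
10^(Vm/58.9) = 10^(-48.5/58.9) = 0.15017
So 0.15017·(Kᵢ + α·Naᵢ) = Kₒ + α·Naₒ → α = (0.15017·107.0 − 5.23) / (105.0 − 0.15017·16.3)
α = (16.07 − 5.23) / (105.0 − 2.448) = 10.84/102.6 = 0.1057

0.106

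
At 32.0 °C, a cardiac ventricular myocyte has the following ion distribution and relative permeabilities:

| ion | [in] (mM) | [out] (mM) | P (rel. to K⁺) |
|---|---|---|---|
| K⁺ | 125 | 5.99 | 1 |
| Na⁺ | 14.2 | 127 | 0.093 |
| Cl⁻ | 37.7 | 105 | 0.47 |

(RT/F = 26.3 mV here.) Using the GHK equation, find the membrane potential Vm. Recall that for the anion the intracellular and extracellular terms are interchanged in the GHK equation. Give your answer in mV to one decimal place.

Vm = 26.3 · ln[(Σ P·[cation]ₒ + Σ P·[anion]ᵢ) / (Σ P·[cation]ᵢ + Σ P·[anion]ₒ)]
Numerator = 1×5.99 + 0.093×127 + 0.47×37.7 = 35.52
Denominator = 1×125 + 0.093×14.2 + 0.47×105 = 175.7
Vm = 26.3 · ln(0.2022) = 26.3 × (-1.5985) = -42.04 mV

-42.0 mV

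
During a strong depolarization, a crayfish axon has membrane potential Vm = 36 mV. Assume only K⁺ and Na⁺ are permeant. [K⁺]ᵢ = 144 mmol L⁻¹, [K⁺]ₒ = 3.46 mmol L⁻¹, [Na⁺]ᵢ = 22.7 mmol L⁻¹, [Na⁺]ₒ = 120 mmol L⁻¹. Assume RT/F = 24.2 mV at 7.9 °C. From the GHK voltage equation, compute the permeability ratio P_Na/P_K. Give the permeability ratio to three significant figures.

32.5

Let α = P_Na/P_K. GHK: Vm = 24.2·ln[(Kₒ + α·Naₒ)/(Kᵢ + α·Naᵢ)].
e^(Vm/24.2) = e^(36.0/24.2) = 4.4265
So 4.4265·(Kᵢ + α·Naᵢ) = Kₒ + α·Naₒ → α = (4.4265·144.0 − 3.46) / (120.0 − 4.4265·22.7)
α = (637.4 − 3.46) / (120.0 − 100.5) = 634/19.52 = 32.48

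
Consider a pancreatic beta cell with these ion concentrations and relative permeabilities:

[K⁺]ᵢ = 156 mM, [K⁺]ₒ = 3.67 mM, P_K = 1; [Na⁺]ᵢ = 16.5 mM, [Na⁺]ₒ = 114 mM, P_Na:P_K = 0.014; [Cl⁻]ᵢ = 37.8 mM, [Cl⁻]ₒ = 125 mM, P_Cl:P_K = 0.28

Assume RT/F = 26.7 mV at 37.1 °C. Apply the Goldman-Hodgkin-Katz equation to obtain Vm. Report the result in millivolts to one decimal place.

-66.5 mV

Vm = 26.7 · ln[(Σ P·[cation]ₒ + Σ P·[anion]ᵢ) / (Σ P·[cation]ᵢ + Σ P·[anion]ₒ)]
Numerator = 1×3.67 + 0.014×114 + 0.28×37.8 = 15.85
Denominator = 1×156 + 0.014×16.5 + 0.28×125 = 191.2
Vm = 26.7 · ln(0.082884) = 26.7 × (-2.4903) = -66.49 mV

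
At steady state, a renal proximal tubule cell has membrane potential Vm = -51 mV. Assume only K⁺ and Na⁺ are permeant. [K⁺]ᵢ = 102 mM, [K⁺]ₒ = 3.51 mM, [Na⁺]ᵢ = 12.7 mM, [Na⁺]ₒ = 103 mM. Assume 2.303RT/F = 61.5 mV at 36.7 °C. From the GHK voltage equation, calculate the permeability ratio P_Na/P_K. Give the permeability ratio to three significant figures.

0.115

Let α = P_Na/P_K. GHK: Vm = 61.5·log₁₀[(Kₒ + α·Naₒ)/(Kᵢ + α·Naᵢ)].
10^(Vm/61.5) = 10^(-51.0/61.5) = 0.14816
So 0.14816·(Kᵢ + α·Naᵢ) = Kₒ + α·Naₒ → α = (0.14816·102.0 − 3.51) / (103.0 − 0.14816·12.7)
α = (15.11 − 3.51) / (103.0 − 1.882) = 11.6/101.1 = 0.1147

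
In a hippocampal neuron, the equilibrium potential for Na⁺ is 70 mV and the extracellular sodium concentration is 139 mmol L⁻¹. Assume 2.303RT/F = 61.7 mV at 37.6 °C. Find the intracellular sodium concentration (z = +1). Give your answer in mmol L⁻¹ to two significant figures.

Nernst: E = (61.7/1) · log₁₀([out]/[in]), so log₁₀([out]/[in]) = 70.0 × 1 / 61.7 = 1.1345.
[out]/[in] = 10^(1.1345) = 13.63.
[in] = 139 / 13.63 = 10.2 mmol L⁻¹.

10 mmol L⁻¹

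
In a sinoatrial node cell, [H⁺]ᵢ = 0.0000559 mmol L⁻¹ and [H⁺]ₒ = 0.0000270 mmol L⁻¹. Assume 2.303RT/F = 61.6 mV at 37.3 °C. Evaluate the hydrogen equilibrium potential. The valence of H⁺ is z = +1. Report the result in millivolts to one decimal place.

-19.5 mV

E = (61.6/z) · log₁₀([H⁺]_out/[H⁺]_in) with z = +1.
= (61.6/1) · log₁₀(0.0000270/0.0000559) = 61.60 · log₁₀(0.483)
= 61.60 · (-0.3160) = -19.47 mV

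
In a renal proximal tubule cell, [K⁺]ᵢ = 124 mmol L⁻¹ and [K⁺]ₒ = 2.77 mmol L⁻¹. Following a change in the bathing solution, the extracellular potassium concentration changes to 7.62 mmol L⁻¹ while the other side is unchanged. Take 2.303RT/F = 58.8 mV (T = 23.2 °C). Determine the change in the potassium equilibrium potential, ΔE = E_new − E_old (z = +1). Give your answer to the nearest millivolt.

26 mV

E_old = (58.8/1)·log₁₀(2.77/124) = -97.08 mV
E_new = (58.8/1)·log₁₀(7.62/124) = -71.23 mV
ΔE = -71.23 − (-97.08) = 25.84 mV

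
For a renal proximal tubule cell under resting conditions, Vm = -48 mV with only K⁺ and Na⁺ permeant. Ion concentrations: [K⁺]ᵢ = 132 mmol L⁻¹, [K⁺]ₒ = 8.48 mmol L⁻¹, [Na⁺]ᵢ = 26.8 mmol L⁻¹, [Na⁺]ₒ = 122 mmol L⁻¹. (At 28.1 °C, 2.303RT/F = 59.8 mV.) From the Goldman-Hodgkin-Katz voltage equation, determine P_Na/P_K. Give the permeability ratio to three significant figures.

Let α = P_Na/P_K. GHK: Vm = 59.8·log₁₀[(Kₒ + α·Naₒ)/(Kᵢ + α·Naᵢ)].
10^(Vm/59.8) = 10^(-48.0/59.8) = 0.15752
So 0.15752·(Kᵢ + α·Naᵢ) = Kₒ + α·Naₒ → α = (0.15752·132.0 − 8.48) / (122.0 − 0.15752·26.8)
α = (20.79 − 8.48) / (122.0 − 4.221) = 12.31/117.8 = 0.1045

0.105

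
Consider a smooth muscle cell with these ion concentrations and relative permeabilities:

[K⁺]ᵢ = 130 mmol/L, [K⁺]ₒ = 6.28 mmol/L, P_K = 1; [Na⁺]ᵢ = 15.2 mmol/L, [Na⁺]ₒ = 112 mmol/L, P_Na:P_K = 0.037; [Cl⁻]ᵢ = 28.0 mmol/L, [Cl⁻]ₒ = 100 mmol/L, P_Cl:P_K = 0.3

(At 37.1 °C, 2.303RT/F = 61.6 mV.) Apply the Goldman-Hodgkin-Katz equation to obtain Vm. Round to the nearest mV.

Vm = 61.6 · log₁₀[(Σ P·[cation]ₒ + Σ P·[anion]ᵢ) / (Σ P·[cation]ᵢ + Σ P·[anion]ₒ)]
Numerator = 1×6.28 + 0.037×112 + 0.3×28.0 = 18.82
Denominator = 1×130 + 0.037×15.2 + 0.3×100 = 160.6
Vm = 61.6 · log₁₀(0.11724) = 61.6 × (-0.9309) = -57.35 mV

-57 mV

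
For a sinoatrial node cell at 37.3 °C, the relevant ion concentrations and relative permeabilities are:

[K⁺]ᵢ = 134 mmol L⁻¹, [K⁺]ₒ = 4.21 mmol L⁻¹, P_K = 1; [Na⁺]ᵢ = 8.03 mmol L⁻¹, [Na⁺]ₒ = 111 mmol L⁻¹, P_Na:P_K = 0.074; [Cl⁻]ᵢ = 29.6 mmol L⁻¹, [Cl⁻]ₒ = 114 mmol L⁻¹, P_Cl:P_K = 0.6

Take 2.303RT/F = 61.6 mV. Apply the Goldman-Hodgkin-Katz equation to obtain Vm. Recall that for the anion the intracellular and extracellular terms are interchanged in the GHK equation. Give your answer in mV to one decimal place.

-51.0 mV

Vm = 61.6 · log₁₀[(Σ P·[cation]ₒ + Σ P·[anion]ᵢ) / (Σ P·[cation]ᵢ + Σ P·[anion]ₒ)]
Numerator = 1×4.21 + 0.074×111 + 0.6×29.6 = 30.18
Denominator = 1×134 + 0.074×8.03 + 0.6×114 = 203
Vm = 61.6 · log₁₀(0.14869) = 61.6 × (-0.8277) = -50.99 mV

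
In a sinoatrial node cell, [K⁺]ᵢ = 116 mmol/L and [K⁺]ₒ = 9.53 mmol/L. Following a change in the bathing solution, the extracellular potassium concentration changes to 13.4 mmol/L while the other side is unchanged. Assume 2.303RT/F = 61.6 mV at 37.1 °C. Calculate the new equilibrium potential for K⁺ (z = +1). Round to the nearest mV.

After the shift: [K⁺]_out = 13.4, [K⁺]_in = 116 mmol/L.
E_new = (61.6/1)·log₁₀(13.4/116) = 61.60 · (-0.9374) = -57.74 mV

-58 mV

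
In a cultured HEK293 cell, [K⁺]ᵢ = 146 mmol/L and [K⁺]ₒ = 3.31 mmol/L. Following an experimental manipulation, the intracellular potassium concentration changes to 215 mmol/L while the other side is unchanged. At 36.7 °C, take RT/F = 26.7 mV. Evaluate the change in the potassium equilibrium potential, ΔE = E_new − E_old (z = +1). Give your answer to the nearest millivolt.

-10 mV

E_old = (26.7/1)·ln(3.31/146) = -101.10 mV
E_new = (26.7/1)·ln(3.31/215) = -111.44 mV
ΔE = -111.44 − (-101.10) = -10.33 mV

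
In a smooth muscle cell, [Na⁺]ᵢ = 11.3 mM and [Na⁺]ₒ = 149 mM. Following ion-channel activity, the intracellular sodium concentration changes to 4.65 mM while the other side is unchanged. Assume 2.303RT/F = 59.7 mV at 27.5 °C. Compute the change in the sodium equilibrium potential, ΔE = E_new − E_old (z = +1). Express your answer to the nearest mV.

23 mV

E_old = (59.7/1)·log₁₀(149/11.3) = 66.87 mV
E_new = (59.7/1)·log₁₀(149/4.65) = 89.89 mV
ΔE = 89.89 − (66.87) = 23.02 mV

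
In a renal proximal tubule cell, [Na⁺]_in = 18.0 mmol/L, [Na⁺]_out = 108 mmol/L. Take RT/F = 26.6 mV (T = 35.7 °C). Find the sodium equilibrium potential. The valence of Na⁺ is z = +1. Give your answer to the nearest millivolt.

48 mV

E = (26.6/z) · ln([Na⁺]_out/[Na⁺]_in) with z = +1.
= (26.6/1) · ln(108/18.0) = 26.60 · ln(6)
= 26.60 · (1.7918) = 47.66 mV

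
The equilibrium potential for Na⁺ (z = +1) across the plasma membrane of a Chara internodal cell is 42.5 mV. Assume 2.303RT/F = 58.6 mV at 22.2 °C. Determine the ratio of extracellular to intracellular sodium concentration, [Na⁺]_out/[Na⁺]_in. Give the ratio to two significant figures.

5.3

log₁₀([out]/[in]) = E·z/(58.6) = 42.5 × 1 / 58.6 = 0.7253
[out]/[in] = 10^(0.7253) = 5.312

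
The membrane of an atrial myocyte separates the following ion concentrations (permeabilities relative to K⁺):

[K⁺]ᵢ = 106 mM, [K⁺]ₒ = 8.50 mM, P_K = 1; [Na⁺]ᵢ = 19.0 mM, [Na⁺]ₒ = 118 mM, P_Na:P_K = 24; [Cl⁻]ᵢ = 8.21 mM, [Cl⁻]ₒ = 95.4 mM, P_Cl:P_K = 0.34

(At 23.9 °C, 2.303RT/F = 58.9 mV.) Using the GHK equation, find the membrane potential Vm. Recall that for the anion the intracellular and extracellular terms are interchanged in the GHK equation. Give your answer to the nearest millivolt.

40 mV

Vm = 58.9 · log₁₀[(Σ P·[cation]ₒ + Σ P·[anion]ᵢ) / (Σ P·[cation]ᵢ + Σ P·[anion]ₒ)]
Numerator = 1×8.50 + 24×118 + 0.34×8.21 = 2843
Denominator = 1×106 + 24×19.0 + 0.34×95.4 = 594.4
Vm = 58.9 · log₁₀(4.7832) = 58.9 × (0.6797) = 40.04 mV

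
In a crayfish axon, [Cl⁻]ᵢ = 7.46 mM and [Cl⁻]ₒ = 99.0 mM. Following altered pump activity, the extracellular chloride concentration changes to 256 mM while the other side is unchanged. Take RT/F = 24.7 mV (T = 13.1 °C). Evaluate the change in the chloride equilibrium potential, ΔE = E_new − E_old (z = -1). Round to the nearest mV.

E_old = (24.7/-1)·ln(99.0/7.46) = -63.86 mV
E_new = (24.7/-1)·ln(256/7.46) = -87.33 mV
ΔE = -87.33 − (-63.86) = -23.47 mV

-23 mV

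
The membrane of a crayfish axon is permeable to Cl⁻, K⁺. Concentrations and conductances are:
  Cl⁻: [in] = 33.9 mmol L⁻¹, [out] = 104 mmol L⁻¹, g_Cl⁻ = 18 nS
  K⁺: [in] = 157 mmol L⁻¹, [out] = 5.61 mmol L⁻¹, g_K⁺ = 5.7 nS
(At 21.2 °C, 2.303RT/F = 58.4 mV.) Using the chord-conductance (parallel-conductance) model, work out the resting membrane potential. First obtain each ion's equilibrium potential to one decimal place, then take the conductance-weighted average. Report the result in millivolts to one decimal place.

E_Cl⁻ = (58.4/-1)·log₁₀(104/33.9) = -28.4 mV
E_K⁺ = (58.4/1)·log₁₀(5.61/157) = -84.5 mV
Vm = (Σ gᵢEᵢ)/(Σ gᵢ) = (18·-28.4 + 5.7·-84.5) / (18 + 5.7)
= -992.85 / 23.7 = -41.89 mV

-41.9 mV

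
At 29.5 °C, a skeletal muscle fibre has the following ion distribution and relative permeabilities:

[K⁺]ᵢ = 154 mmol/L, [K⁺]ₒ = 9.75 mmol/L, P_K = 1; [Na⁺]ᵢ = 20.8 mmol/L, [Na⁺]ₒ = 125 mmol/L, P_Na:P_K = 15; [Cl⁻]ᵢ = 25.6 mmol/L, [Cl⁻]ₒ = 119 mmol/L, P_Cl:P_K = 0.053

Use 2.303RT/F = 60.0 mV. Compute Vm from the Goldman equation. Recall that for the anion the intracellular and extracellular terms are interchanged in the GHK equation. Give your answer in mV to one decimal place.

36.1 mV

Vm = 60.0 · log₁₀[(Σ P·[cation]ₒ + Σ P·[anion]ᵢ) / (Σ P·[cation]ᵢ + Σ P·[anion]ₒ)]
Numerator = 1×9.75 + 15×125 + 0.053×25.6 = 1886
Denominator = 1×154 + 15×20.8 + 0.053×119 = 472.3
Vm = 60.0 · log₁₀(3.9934) = 60.0 × (0.6013) = 36.08 mV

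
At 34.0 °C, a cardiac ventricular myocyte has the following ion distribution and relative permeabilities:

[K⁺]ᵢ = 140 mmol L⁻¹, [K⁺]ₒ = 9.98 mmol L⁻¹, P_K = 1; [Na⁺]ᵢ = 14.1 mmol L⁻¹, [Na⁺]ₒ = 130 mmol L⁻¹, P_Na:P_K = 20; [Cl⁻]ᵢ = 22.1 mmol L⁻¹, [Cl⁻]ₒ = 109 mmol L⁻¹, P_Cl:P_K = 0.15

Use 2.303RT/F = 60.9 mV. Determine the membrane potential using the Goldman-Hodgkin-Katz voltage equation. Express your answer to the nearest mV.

Vm = 60.9 · log₁₀[(Σ P·[cation]ₒ + Σ P·[anion]ᵢ) / (Σ P·[cation]ᵢ + Σ P·[anion]ₒ)]
Numerator = 1×9.98 + 20×130 + 0.15×22.1 = 2613
Denominator = 1×140 + 20×14.1 + 0.15×109 = 438.4
Vm = 60.9 · log₁₀(5.9617) = 60.9 × (0.7754) = 47.22 mV

47 mV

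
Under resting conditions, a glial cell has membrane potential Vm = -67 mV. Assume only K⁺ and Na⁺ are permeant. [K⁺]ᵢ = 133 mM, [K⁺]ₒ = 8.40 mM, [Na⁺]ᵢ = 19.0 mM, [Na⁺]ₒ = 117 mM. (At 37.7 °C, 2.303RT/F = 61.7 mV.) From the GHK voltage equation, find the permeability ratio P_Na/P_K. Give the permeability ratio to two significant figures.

Let α = P_Na/P_K. GHK: Vm = 61.7·log₁₀[(Kₒ + α·Naₒ)/(Kᵢ + α·Naᵢ)].
10^(Vm/61.7) = 10^(-67.0/61.7) = 0.082054
So 0.082054·(Kᵢ + α·Naᵢ) = Kₒ + α·Naₒ → α = (0.082054·133.0 − 8.4) / (117.0 − 0.082054·19.0)
α = (10.91 − 8.4) / (117.0 − 1.559) = 2.513/115.4 = 0.02177

0.022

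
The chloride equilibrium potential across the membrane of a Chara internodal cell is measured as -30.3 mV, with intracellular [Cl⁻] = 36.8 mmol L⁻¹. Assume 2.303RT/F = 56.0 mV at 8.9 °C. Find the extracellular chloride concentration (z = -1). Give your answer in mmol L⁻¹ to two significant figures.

Nernst: E = (56.0/-1) · log₁₀([out]/[in]), so log₁₀([out]/[in]) = -30.3 × -1 / 56.0 = 0.5411.
[out]/[in] = 10^(0.5411) = 3.476.
[out] = 3.476 × 36.8 = 127.9 mmol L⁻¹.

130 mmol L⁻¹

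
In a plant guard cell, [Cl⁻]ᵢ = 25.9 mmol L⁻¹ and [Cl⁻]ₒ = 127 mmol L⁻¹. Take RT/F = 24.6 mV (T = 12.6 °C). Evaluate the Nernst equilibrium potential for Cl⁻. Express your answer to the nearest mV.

-39 mV

E = (24.6/z) · ln([Cl⁻]_out/[Cl⁻]_in) with z = -1.
For an anion, dividing by z = -1 reverses the sign.
= (24.6/-1) · ln(127/25.9) = -24.60 · ln(4.903)
= -24.60 · (1.5899) = -39.11 mV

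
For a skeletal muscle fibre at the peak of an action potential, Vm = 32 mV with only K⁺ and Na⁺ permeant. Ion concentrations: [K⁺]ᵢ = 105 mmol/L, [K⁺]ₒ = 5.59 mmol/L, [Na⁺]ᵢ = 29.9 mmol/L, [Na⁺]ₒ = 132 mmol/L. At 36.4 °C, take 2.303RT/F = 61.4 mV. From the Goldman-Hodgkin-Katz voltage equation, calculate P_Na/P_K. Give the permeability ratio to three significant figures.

Let α = P_Na/P_K. GHK: Vm = 61.4·log₁₀[(Kₒ + α·Naₒ)/(Kᵢ + α·Naᵢ)].
10^(Vm/61.4) = 10^(32.0/61.4) = 3.3203
So 3.3203·(Kᵢ + α·Naᵢ) = Kₒ + α·Naₒ → α = (3.3203·105.0 − 5.59) / (132.0 − 3.3203·29.9)
α = (348.6 − 5.59) / (132.0 − 99.28) = 343/32.72 = 10.48

10.5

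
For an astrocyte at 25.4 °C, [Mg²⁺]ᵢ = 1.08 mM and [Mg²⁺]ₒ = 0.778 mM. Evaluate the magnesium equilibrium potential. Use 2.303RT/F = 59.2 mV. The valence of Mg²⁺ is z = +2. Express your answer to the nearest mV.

-4 mV

E = (59.2/z) · log₁₀([Mg²⁺]_out/[Mg²⁺]_in) with z = +2.
= (59.2/2) · log₁₀(0.778/1.08) = 29.60 · log₁₀(0.7204)
= 29.60 · (-0.1424) = -4.22 mV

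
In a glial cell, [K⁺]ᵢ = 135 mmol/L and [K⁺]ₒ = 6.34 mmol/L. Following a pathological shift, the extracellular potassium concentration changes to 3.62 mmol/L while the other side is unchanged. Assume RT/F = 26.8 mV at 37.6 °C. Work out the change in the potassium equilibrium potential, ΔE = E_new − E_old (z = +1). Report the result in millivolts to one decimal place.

-15.0 mV

E_old = (26.8/1)·ln(6.34/135) = -81.97 mV
E_new = (26.8/1)·ln(3.62/135) = -96.98 mV
ΔE = -96.98 − (-81.97) = -15.02 mV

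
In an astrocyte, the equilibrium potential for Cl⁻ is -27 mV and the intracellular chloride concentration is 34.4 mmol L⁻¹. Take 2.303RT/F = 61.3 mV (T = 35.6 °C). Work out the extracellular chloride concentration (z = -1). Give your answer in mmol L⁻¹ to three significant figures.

Nernst: E = (61.3/-1) · log₁₀([out]/[in]), so log₁₀([out]/[in]) = -27.0 × -1 / 61.3 = 0.4405.
[out]/[in] = 10^(0.4405) = 2.757.
[out] = 2.757 × 34.4 = 94.85 mmol L⁻¹.

94.8 mmol L⁻¹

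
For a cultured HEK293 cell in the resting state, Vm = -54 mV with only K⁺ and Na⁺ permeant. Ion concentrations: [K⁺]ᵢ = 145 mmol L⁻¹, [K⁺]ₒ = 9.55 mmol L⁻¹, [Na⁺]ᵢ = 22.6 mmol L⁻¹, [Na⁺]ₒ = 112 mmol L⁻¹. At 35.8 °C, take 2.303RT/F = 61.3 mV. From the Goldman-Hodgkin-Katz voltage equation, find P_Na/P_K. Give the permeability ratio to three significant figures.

0.0874

Let α = P_Na/P_K. GHK: Vm = 61.3·log₁₀[(Kₒ + α·Naₒ)/(Kᵢ + α·Naᵢ)].
10^(Vm/61.3) = 10^(-54.0/61.3) = 0.13155
So 0.13155·(Kᵢ + α·Naᵢ) = Kₒ + α·Naₒ → α = (0.13155·145.0 − 9.55) / (112.0 − 0.13155·22.6)
α = (19.07 − 9.55) / (112.0 − 2.973) = 9.525/109 = 0.08736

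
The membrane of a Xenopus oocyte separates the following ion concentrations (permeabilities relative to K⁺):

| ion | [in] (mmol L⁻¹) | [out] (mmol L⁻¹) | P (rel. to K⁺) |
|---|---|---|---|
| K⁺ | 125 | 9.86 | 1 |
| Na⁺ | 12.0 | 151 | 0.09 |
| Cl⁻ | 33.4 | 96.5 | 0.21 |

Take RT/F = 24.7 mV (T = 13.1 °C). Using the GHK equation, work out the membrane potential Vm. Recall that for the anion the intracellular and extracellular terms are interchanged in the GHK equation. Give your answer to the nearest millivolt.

-39 mV

Vm = 24.7 · ln[(Σ P·[cation]ₒ + Σ P·[anion]ᵢ) / (Σ P·[cation]ᵢ + Σ P·[anion]ₒ)]
Numerator = 1×9.86 + 0.09×151 + 0.21×33.4 = 30.46
Denominator = 1×125 + 0.09×12.0 + 0.21×96.5 = 146.3
Vm = 24.7 · ln(0.20817) = 24.7 × (-1.5694) = -38.76 mV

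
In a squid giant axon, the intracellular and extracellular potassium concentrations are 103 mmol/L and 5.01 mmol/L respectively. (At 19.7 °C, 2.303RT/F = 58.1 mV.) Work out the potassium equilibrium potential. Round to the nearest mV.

E = (58.1/z) · log₁₀([K⁺]_out/[K⁺]_in) with z = +1.
= (58.1/1) · log₁₀(5.01/103) = 58.10 · log₁₀(0.04864)
= 58.10 · (-1.3130) = -76.29 mV

-76 mV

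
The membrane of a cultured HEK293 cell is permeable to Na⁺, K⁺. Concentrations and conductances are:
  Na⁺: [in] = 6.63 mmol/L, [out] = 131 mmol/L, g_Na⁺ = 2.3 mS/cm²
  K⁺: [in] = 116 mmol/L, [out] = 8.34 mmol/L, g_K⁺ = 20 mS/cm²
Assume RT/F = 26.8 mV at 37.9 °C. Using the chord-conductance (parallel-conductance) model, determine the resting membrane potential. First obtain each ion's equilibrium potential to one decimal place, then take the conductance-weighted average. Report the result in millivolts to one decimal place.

-55.1 mV

E_Na⁺ = (26.8/1)·ln(131/6.63) = 80.0 mV
E_K⁺ = (26.8/1)·ln(8.34/116) = -70.6 mV
Vm = (Σ gᵢEᵢ)/(Σ gᵢ) = (2.3·80.0 + 20·-70.6) / (2.3 + 20)
= -1228.00 / 22.3 = -55.07 mV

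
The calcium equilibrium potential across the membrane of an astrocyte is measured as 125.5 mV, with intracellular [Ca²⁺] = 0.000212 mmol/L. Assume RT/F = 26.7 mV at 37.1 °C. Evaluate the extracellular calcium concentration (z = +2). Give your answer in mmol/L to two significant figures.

Nernst: E = (26.7/2) · ln([out]/[in]), so ln([out]/[in]) = 125.5 × 2 / 26.7 = 9.4007.
[out]/[in] = e^(9.4007) = 1.21e+04.
[out] = 1.21e+04 × 0.000212 = 2.565 mmol/L.

2.6 mmol/L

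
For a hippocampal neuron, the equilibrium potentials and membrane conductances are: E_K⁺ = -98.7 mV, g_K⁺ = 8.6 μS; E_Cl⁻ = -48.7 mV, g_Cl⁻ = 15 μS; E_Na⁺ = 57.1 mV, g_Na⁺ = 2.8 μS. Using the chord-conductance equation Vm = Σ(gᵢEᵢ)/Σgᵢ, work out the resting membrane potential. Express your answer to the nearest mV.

Σ gᵢEᵢ = 8.6·(-98.7) + 15·(-48.7) + 2.8·(57.1) = -1419.44
Σ gᵢ = 8.6 + 15 + 2.8 = 26.4
Vm = -1419.44 / 26.4 = -53.77 mV

-54 mV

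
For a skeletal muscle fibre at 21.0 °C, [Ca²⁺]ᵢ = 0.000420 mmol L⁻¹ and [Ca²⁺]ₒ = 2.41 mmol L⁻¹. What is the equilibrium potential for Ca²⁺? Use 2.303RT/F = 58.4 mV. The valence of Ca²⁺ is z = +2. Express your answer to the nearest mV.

E = (58.4/z) · log₁₀([Ca²⁺]_out/[Ca²⁺]_in) with z = +2.
= (58.4/2) · log₁₀(2.41/0.000420) = 29.20 · log₁₀(5738)
= 29.20 · (3.7588) = 109.76 mV

110 mV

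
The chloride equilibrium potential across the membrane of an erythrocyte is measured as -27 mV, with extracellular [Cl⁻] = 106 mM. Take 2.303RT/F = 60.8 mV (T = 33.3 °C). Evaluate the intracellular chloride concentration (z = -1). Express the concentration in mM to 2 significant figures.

Nernst: E = (60.8/-1) · log₁₀([out]/[in]), so log₁₀([out]/[in]) = -27.0 × -1 / 60.8 = 0.4441.
[out]/[in] = 10^(0.4441) = 2.78.
[in] = 106 / 2.78 = 38.13 mM.

38 mM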